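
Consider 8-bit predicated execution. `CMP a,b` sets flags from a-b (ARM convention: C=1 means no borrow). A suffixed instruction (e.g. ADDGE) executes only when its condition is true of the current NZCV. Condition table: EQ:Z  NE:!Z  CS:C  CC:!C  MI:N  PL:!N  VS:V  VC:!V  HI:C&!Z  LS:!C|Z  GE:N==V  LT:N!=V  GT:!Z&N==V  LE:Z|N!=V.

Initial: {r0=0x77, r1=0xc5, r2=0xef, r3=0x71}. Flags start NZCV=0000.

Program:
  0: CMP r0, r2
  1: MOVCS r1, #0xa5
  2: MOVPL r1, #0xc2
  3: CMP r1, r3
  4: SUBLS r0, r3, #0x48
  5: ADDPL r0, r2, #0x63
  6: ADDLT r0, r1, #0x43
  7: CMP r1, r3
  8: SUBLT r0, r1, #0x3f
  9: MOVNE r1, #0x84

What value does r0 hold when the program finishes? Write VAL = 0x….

[0] flags=1001 → (cmp)
[1] flags=1001 CS?F → skip
[2] flags=1001 PL?F → skip
[3] flags=0011 → (cmp)
[4] flags=0011 LS?F → skip
[5] flags=0011 PL?T → r0=0x52
[6] flags=0011 LT?T → r0=0x08
[7] flags=0011 → (cmp)
[8] flags=0011 LT?T → r0=0x86
[9] flags=0011 NE?T → r1=0x84

VAL = 0x86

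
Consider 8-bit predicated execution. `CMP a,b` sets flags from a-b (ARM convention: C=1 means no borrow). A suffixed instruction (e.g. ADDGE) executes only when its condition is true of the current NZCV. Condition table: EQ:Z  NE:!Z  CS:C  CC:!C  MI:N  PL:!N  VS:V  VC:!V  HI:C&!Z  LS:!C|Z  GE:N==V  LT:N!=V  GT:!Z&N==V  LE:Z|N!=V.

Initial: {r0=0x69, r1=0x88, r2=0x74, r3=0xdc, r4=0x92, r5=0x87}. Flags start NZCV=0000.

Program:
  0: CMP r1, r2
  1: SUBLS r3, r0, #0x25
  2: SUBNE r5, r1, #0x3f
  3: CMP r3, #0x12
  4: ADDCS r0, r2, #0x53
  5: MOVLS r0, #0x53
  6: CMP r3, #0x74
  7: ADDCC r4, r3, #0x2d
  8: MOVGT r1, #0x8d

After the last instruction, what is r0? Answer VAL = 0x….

VAL = 0xc7

0: ✓ CMP  NZCV=0011
1: · SUBLS
2: ✓ SUBNE  r5←0x49
3: ✓ CMP  NZCV=1010
4: ✓ ADDCS  r0←0xc7
5: · MOVLS
6: ✓ CMP  NZCV=0011
7: · ADDCC
8: · MOVGT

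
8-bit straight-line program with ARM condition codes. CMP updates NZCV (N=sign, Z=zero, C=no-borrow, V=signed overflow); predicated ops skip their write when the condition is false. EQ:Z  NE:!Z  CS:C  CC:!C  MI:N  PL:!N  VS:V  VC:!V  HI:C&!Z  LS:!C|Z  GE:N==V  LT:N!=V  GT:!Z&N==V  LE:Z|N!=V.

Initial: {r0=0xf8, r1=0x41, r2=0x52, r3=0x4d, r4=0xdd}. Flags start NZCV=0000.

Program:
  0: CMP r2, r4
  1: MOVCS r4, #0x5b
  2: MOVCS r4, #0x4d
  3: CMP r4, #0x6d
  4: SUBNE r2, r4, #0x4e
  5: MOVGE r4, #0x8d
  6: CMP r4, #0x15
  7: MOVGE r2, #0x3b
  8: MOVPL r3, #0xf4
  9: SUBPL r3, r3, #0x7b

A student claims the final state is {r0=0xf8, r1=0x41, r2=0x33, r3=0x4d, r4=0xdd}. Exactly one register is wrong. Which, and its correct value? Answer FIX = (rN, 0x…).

FIX = (r2, 0x8f)

[0] flags=0000 → (cmp)
[1] flags=0000 CS?F → skip
[2] flags=0000 CS?F → skip
[3] flags=0011 → (cmp)
[4] flags=0011 NE?T → r2=0x8f
[5] flags=0011 GE?F → skip
[6] flags=1010 → (cmp)
[7] flags=1010 GE?F → skip
[8] flags=1010 PL?F → skip
[9] flags=1010 PL?F → skip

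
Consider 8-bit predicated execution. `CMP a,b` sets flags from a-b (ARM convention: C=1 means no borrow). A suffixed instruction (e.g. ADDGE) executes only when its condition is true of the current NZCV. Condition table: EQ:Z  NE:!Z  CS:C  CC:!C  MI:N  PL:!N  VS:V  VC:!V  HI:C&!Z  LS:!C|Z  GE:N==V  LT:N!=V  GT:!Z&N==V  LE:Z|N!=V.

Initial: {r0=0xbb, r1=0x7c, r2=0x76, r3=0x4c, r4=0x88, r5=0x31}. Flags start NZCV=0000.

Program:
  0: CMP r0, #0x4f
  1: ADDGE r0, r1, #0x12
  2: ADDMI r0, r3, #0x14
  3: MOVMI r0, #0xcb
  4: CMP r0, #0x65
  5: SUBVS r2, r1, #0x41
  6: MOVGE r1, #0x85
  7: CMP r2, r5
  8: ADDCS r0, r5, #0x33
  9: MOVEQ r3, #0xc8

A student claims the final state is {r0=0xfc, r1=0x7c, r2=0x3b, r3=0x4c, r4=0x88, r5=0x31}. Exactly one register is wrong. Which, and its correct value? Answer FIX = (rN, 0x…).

[0] flags=0011 → (cmp)
[1] flags=0011 GE?F → skip
[2] flags=0011 MI?F → skip
[3] flags=0011 MI?F → skip
[4] flags=0011 → (cmp)
[5] flags=0011 VS?T → r2=0x3b
[6] flags=0011 GE?F → skip
[7] flags=0010 → (cmp)
[8] flags=0010 CS?T → r0=0x64
[9] flags=0010 EQ?F → skip

FIX = (r0, 0x64)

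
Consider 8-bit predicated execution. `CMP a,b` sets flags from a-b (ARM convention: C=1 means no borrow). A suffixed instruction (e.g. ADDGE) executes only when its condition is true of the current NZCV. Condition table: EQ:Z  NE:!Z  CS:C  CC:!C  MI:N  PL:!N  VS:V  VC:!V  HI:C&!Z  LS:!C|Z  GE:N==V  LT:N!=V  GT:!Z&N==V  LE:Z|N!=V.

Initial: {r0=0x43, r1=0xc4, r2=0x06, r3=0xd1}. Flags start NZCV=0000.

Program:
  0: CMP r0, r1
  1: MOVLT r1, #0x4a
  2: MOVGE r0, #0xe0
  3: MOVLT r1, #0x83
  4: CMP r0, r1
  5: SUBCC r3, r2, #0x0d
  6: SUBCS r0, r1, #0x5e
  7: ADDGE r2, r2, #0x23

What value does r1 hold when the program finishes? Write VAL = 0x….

VAL = 0xc4

0: ✓ CMP  NZCV=0000
1: · MOVLT
2: ✓ MOVGE  r0←0xe0
3: · MOVLT
4: ✓ CMP  NZCV=0010
5: · SUBCC
6: ✓ SUBCS  r0←0x66
7: ✓ ADDGE  r2←0x29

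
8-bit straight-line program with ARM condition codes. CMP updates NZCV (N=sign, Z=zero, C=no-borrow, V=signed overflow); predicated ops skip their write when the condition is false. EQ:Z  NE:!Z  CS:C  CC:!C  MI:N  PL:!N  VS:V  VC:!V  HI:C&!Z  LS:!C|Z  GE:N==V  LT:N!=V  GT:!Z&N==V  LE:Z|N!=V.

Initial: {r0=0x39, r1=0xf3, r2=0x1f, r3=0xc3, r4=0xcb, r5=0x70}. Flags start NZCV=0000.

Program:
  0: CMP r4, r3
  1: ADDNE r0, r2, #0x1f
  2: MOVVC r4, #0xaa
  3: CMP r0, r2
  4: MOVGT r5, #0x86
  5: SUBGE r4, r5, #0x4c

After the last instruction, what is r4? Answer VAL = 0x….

0: ✓ CMP  NZCV=0010
1: ✓ ADDNE  r0←0x3e
2: ✓ MOVVC  r4←0xaa
3: ✓ CMP  NZCV=0010
4: ✓ MOVGT  r5←0x86
5: ✓ SUBGE  r4←0x3a

VAL = 0x3a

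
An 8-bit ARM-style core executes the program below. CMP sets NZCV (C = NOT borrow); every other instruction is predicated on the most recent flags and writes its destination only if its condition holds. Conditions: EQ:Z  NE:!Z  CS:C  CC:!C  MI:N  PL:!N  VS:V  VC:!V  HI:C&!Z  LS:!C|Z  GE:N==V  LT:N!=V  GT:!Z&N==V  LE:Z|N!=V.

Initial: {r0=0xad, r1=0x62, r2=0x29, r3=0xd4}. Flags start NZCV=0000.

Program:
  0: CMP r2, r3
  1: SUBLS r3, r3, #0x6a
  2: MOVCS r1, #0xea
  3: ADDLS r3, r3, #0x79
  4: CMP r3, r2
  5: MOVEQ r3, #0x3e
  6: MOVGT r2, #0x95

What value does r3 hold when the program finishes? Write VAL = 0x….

VAL = 0xe3

[0] flags=0000 → (cmp)
[1] flags=0000 LS?T → r3=0x6a
[2] flags=0000 CS?F → skip
[3] flags=0000 LS?T → r3=0xe3
[4] flags=1010 → (cmp)
[5] flags=1010 EQ?F → skip
[6] flags=1010 GT?F → skip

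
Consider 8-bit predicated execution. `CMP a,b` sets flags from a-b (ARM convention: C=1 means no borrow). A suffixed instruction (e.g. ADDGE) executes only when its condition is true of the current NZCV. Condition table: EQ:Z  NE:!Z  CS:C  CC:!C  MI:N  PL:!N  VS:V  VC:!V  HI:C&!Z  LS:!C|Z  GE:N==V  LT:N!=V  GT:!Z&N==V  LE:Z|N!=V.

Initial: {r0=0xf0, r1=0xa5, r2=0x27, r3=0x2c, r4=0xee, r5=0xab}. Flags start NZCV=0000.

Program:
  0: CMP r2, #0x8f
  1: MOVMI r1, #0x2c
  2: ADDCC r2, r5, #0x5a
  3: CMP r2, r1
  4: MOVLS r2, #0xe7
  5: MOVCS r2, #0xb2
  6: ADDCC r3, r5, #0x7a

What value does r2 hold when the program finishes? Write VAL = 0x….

0: ✓ CMP  NZCV=1001
1: ✓ MOVMI  r1←0x2c
2: ✓ ADDCC  r2←0x05
3: ✓ CMP  NZCV=1000
4: ✓ MOVLS  r2←0xe7
5: · MOVCS
6: ✓ ADDCC  r3←0x25

VAL = 0xe7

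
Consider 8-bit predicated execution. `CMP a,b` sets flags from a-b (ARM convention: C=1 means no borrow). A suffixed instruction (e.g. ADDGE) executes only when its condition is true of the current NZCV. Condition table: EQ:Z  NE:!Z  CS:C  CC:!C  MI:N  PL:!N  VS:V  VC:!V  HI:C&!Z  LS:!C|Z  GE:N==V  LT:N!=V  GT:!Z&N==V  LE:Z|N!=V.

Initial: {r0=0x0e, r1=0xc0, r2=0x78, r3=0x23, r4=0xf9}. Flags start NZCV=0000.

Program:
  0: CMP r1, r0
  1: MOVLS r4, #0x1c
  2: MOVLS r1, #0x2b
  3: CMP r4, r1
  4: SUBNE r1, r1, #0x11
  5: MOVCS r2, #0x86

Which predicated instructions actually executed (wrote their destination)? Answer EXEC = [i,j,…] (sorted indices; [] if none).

EXEC = [4,5]

[0] flags=1010 → (cmp)
[1] flags=1010 LS?F → skip
[2] flags=1010 LS?F → skip
[3] flags=0010 → (cmp)
[4] flags=0010 NE?T → r1=0xaf
[5] flags=0010 CS?T → r2=0x86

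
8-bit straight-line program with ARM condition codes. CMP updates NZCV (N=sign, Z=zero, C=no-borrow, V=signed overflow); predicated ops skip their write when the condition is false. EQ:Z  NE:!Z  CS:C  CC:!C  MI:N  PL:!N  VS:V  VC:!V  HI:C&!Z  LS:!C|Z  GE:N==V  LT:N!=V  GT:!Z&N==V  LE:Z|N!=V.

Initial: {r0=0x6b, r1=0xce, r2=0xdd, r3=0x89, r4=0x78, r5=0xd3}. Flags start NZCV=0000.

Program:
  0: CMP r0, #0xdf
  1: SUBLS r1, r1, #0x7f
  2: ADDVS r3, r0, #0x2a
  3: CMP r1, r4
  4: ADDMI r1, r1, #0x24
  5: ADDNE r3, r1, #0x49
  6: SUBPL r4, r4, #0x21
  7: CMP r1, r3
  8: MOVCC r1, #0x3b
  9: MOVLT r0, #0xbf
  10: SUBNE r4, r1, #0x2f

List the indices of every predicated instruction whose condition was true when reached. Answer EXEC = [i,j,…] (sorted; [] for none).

EXEC = [1,2,4,5,8,10]

[0] flags=1001 → (cmp)
[1] flags=1001 LS?T → r1=0x4f
[2] flags=1001 VS?T → r3=0x95
[3] flags=1000 → (cmp)
[4] flags=1000 MI?T → r1=0x73
[5] flags=1000 NE?T → r3=0xbc
[6] flags=1000 PL?F → skip
[7] flags=1001 → (cmp)
[8] flags=1001 CC?T → r1=0x3b
[9] flags=1001 LT?F → skip
[10] flags=1001 NE?T → r4=0x0c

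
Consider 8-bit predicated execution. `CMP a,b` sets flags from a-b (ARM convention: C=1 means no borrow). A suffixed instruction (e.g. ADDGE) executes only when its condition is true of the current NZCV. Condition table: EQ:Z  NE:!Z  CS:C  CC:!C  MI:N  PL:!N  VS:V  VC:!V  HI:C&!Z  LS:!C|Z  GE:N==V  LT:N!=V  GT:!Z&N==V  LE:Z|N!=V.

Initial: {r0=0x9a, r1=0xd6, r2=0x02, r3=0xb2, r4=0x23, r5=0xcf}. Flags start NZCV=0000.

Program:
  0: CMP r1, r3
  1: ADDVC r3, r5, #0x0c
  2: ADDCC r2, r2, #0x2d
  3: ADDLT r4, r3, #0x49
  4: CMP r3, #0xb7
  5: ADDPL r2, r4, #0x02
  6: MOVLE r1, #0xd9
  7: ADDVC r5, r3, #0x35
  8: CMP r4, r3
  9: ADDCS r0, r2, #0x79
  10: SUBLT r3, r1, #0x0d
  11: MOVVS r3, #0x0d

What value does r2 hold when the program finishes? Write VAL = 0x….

[0] flags=0010 → (cmp)
[1] flags=0010 VC?T → r3=0xdb
[2] flags=0010 CC?F → skip
[3] flags=0010 LT?F → skip
[4] flags=0010 → (cmp)
[5] flags=0010 PL?T → r2=0x25
[6] flags=0010 LE?F → skip
[7] flags=0010 VC?T → r5=0x10
[8] flags=0000 → (cmp)
[9] flags=0000 CS?F → skip
[10] flags=0000 LT?F → skip
[11] flags=0000 VS?F → skip

VAL = 0x25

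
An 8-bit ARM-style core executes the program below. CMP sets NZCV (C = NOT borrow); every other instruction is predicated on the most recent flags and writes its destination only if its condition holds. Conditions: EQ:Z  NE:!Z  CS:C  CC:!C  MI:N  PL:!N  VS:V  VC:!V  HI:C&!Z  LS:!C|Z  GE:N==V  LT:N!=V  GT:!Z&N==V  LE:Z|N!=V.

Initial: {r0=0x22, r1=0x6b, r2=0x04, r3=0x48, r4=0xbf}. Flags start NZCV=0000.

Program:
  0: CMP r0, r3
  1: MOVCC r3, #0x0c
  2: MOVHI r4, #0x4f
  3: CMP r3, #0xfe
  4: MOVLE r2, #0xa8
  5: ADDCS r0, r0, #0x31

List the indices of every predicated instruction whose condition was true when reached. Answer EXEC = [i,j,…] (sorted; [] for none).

EXEC = [1]

[0] flags=1000 → (cmp)
[1] flags=1000 CC?T → r3=0x0c
[2] flags=1000 HI?F → skip
[3] flags=0000 → (cmp)
[4] flags=0000 LE?F → skip
[5] flags=0000 CS?F → skip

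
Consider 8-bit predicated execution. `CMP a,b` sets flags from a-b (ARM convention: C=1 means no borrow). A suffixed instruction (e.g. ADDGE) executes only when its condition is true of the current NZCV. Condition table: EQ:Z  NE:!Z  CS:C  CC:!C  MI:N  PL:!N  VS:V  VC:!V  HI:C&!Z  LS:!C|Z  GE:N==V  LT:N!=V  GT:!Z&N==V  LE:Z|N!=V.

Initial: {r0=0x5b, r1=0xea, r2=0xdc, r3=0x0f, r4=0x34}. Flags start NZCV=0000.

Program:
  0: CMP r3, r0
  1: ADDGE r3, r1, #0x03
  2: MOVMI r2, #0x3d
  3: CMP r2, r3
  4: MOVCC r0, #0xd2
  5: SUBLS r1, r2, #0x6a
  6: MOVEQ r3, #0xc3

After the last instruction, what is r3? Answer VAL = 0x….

VAL = 0x0f

[0] flags=1000 → (cmp)
[1] flags=1000 GE?F → skip
[2] flags=1000 MI?T → r2=0x3d
[3] flags=0010 → (cmp)
[4] flags=0010 CC?F → skip
[5] flags=0010 LS?F → skip
[6] flags=0010 EQ?F → skip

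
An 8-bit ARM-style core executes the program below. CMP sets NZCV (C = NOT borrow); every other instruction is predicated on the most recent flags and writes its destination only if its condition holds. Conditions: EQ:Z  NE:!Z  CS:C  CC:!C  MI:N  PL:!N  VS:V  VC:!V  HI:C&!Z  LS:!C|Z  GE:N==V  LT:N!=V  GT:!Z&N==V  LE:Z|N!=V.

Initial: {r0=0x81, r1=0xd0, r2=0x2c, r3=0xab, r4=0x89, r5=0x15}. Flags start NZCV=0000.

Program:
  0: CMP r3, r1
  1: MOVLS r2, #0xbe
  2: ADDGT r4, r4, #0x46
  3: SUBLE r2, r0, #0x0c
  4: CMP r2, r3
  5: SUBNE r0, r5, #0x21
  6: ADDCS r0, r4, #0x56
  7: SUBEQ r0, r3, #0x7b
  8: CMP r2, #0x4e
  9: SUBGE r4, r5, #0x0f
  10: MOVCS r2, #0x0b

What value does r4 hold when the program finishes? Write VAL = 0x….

[0] flags=1000 → (cmp)
[1] flags=1000 LS?T → r2=0xbe
[2] flags=1000 GT?F → skip
[3] flags=1000 LE?T → r2=0x75
[4] flags=1001 → (cmp)
[5] flags=1001 NE?T → r0=0xf4
[6] flags=1001 CS?F → skip
[7] flags=1001 EQ?F → skip
[8] flags=0010 → (cmp)
[9] flags=0010 GE?T → r4=0x06
[10] flags=0010 CS?T → r2=0x0b

VAL = 0x06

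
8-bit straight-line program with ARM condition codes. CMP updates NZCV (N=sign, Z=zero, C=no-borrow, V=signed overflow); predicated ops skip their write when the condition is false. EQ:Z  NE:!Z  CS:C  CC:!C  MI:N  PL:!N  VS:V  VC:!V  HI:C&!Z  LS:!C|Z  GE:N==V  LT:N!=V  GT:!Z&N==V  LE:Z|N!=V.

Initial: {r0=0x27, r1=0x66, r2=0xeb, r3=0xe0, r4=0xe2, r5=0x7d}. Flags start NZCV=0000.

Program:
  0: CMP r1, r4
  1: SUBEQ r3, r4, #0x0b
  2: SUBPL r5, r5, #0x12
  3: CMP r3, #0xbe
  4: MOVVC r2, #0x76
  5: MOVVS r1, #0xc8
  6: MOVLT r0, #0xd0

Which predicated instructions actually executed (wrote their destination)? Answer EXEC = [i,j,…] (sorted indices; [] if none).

EXEC = [4]

0: ✓ CMP  NZCV=1001
1: · SUBEQ
2: · SUBPL
3: ✓ CMP  NZCV=0010
4: ✓ MOVVC  r2←0x76
5: · MOVVS
6: · MOVLT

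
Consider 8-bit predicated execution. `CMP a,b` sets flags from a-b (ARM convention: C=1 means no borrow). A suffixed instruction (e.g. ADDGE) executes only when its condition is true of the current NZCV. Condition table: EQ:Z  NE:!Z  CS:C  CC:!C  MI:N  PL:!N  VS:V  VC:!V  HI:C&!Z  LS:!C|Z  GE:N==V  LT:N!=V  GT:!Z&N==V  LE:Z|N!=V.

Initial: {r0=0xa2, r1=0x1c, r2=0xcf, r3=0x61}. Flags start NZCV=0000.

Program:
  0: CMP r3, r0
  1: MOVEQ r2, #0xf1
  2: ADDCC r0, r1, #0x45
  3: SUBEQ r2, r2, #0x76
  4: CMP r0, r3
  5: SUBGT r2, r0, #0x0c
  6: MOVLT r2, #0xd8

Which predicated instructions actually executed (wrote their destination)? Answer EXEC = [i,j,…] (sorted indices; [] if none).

EXEC = [2]

[0] flags=1001 → (cmp)
[1] flags=1001 EQ?F → skip
[2] flags=1001 CC?T → r0=0x61
[3] flags=1001 EQ?F → skip
[4] flags=0110 → (cmp)
[5] flags=0110 GT?F → skip
[6] flags=0110 LT?F → skip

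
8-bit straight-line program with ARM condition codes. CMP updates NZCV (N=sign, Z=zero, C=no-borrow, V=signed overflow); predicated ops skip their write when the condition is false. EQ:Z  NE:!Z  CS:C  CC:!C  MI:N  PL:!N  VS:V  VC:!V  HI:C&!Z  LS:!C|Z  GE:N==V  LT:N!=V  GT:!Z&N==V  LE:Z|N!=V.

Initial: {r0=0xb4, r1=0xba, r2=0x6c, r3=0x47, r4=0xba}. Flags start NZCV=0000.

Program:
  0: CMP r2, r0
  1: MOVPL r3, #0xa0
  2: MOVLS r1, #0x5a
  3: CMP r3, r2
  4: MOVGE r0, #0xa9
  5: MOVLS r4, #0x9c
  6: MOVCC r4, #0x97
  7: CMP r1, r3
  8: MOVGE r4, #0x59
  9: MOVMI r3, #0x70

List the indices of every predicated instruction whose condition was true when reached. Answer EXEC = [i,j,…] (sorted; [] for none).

EXEC = [2,5,6,8]

0: ✓ CMP  NZCV=1001
1: · MOVPL
2: ✓ MOVLS  r1←0x5a
3: ✓ CMP  NZCV=1000
4: · MOVGE
5: ✓ MOVLS  r4←0x9c
6: ✓ MOVCC  r4←0x97
7: ✓ CMP  NZCV=0010
8: ✓ MOVGE  r4←0x59
9: · MOVMI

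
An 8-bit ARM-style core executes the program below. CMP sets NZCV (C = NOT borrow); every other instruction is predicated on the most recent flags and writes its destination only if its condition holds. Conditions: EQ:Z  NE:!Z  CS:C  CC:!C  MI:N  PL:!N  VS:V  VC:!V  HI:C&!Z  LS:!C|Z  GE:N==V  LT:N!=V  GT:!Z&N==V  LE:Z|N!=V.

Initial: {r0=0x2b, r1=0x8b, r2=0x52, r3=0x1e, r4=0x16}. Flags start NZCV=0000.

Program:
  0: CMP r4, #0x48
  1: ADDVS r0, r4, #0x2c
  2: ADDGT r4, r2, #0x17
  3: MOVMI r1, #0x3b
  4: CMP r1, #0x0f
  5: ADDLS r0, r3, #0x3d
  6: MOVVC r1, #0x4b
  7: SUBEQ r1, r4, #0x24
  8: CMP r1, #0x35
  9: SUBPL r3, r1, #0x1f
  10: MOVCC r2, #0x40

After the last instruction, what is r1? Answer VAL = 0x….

VAL = 0x4b

[0] flags=1000 → (cmp)
[1] flags=1000 VS?F → skip
[2] flags=1000 GT?F → skip
[3] flags=1000 MI?T → r1=0x3b
[4] flags=0010 → (cmp)
[5] flags=0010 LS?F → skip
[6] flags=0010 VC?T → r1=0x4b
[7] flags=0010 EQ?F → skip
[8] flags=0010 → (cmp)
[9] flags=0010 PL?T → r3=0x2c
[10] flags=0010 CC?F → skip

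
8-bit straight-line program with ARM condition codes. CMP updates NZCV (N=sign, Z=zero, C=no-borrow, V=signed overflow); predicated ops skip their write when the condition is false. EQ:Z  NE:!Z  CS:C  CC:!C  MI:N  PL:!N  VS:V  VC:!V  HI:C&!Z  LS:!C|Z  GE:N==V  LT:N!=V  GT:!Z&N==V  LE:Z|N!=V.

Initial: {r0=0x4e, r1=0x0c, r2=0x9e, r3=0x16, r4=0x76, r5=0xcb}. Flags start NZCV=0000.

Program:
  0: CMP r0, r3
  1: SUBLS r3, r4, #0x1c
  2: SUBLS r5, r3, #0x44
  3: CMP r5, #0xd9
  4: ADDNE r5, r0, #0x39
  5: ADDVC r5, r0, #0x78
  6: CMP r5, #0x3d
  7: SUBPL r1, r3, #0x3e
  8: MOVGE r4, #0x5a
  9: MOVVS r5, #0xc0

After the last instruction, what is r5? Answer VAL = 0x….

[0] flags=0010 → (cmp)
[1] flags=0010 LS?F → skip
[2] flags=0010 LS?F → skip
[3] flags=1000 → (cmp)
[4] flags=1000 NE?T → r5=0x87
[5] flags=1000 VC?T → r5=0xc6
[6] flags=1010 → (cmp)
[7] flags=1010 PL?F → skip
[8] flags=1010 GE?F → skip
[9] flags=1010 VS?F → skip

VAL = 0xc6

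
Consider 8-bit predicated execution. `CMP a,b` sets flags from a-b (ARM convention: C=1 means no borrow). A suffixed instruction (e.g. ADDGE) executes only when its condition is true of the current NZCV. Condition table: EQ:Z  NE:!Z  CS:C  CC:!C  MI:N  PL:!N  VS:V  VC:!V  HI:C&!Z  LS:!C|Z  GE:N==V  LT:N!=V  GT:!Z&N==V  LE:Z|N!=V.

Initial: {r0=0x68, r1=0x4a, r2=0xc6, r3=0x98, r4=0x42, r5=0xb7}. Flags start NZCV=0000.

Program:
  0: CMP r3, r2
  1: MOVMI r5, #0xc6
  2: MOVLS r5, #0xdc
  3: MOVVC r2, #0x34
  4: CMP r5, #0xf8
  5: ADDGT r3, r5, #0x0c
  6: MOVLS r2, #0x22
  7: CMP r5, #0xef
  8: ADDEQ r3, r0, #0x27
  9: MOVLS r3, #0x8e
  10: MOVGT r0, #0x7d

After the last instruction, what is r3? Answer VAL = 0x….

[0] flags=1000 → (cmp)
[1] flags=1000 MI?T → r5=0xc6
[2] flags=1000 LS?T → r5=0xdc
[3] flags=1000 VC?T → r2=0x34
[4] flags=1000 → (cmp)
[5] flags=1000 GT?F → skip
[6] flags=1000 LS?T → r2=0x22
[7] flags=1000 → (cmp)
[8] flags=1000 EQ?F → skip
[9] flags=1000 LS?T → r3=0x8e
[10] flags=1000 GT?F → skip

VAL = 0x8e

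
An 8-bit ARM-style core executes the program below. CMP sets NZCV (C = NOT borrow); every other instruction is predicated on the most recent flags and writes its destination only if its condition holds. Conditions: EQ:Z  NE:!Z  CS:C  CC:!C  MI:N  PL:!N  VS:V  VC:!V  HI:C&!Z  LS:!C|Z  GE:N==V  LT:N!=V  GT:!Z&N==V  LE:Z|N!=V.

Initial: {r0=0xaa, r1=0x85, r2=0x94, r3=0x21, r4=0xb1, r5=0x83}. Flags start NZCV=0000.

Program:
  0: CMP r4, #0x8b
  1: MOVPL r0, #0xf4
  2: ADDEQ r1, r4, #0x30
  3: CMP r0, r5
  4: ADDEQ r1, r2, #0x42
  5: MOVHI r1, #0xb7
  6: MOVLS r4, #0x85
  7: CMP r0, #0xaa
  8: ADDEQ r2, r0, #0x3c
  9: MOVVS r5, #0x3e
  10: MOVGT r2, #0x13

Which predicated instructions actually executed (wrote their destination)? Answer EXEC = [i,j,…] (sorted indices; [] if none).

[0] flags=0010 → (cmp)
[1] flags=0010 PL?T → r0=0xf4
[2] flags=0010 EQ?F → skip
[3] flags=0010 → (cmp)
[4] flags=0010 EQ?F → skip
[5] flags=0010 HI?T → r1=0xb7
[6] flags=0010 LS?F → skip
[7] flags=0010 → (cmp)
[8] flags=0010 EQ?F → skip
[9] flags=0010 VS?F → skip
[10] flags=0010 GT?T → r2=0x13

EXEC = [1,5,10]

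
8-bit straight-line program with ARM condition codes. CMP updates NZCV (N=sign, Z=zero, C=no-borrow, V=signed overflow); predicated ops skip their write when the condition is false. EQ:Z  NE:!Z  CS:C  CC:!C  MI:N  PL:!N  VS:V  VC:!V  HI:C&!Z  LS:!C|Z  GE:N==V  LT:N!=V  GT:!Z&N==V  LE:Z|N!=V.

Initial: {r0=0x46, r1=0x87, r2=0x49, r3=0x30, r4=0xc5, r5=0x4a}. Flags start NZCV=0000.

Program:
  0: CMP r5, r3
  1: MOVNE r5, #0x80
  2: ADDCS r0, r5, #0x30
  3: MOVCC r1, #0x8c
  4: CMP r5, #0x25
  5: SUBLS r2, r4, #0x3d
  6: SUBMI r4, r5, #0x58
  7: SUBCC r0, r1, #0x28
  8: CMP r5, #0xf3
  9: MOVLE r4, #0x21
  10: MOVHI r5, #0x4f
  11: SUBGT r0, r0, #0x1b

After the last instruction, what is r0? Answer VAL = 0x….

0: ✓ CMP  NZCV=0010
1: ✓ MOVNE  r5←0x80
2: ✓ ADDCS  r0←0xb0
3: · MOVCC
4: ✓ CMP  NZCV=0011
5: · SUBLS
6: · SUBMI
7: · SUBCC
8: ✓ CMP  NZCV=1000
9: ✓ MOVLE  r4←0x21
10: · MOVHI
11: · SUBGT

VAL = 0xb0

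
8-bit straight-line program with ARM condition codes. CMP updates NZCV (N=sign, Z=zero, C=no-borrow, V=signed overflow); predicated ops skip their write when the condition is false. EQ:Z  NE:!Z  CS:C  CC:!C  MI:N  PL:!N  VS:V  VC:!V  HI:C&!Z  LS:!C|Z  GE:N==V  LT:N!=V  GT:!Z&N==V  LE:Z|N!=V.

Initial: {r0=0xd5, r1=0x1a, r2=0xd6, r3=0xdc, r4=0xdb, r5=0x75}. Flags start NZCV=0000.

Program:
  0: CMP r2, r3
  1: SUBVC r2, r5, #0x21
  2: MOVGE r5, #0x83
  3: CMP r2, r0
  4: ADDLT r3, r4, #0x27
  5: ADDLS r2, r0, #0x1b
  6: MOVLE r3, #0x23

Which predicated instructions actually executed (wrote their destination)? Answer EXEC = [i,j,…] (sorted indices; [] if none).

[0] flags=1000 → (cmp)
[1] flags=1000 VC?T → r2=0x54
[2] flags=1000 GE?F → skip
[3] flags=0000 → (cmp)
[4] flags=0000 LT?F → skip
[5] flags=0000 LS?T → r2=0xf0
[6] flags=0000 LE?F → skip

EXEC = [1,5]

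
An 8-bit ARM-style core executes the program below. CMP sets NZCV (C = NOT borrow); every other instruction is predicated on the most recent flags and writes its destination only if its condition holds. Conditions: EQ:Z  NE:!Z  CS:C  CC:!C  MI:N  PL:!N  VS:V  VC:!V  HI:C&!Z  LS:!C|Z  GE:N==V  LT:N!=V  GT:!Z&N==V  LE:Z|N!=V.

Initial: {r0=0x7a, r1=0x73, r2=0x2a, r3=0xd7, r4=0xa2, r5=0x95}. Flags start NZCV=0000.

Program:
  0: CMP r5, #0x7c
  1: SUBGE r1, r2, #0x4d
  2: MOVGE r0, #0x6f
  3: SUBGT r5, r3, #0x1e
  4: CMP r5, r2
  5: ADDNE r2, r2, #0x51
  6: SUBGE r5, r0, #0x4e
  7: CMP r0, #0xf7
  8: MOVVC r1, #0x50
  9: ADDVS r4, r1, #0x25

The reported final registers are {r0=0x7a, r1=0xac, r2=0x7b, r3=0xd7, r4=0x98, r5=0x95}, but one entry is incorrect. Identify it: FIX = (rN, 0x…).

FIX = (r1, 0x73)

0: ✓ CMP  NZCV=0011
1: · SUBGE
2: · MOVGE
3: · SUBGT
4: ✓ CMP  NZCV=0011
5: ✓ ADDNE  r2←0x7b
6: · SUBGE
7: ✓ CMP  NZCV=1001
8: · MOVVC
9: ✓ ADDVS  r4←0x98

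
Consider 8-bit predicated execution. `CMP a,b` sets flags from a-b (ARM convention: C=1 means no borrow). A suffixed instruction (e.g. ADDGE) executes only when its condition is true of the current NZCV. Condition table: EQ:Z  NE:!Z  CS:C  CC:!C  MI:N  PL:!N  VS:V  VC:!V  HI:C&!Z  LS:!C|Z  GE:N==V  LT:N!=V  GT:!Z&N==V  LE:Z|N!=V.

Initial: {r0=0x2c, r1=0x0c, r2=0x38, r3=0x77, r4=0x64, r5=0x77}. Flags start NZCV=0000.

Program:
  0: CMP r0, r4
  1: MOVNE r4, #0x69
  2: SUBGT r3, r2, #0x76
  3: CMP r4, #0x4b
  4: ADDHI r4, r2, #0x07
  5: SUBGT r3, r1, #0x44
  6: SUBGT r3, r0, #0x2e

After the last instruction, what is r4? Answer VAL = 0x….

[0] flags=1000 → (cmp)
[1] flags=1000 NE?T → r4=0x69
[2] flags=1000 GT?F → skip
[3] flags=0010 → (cmp)
[4] flags=0010 HI?T → r4=0x3f
[5] flags=0010 GT?T → r3=0xc8
[6] flags=0010 GT?T → r3=0xfe

VAL = 0x3f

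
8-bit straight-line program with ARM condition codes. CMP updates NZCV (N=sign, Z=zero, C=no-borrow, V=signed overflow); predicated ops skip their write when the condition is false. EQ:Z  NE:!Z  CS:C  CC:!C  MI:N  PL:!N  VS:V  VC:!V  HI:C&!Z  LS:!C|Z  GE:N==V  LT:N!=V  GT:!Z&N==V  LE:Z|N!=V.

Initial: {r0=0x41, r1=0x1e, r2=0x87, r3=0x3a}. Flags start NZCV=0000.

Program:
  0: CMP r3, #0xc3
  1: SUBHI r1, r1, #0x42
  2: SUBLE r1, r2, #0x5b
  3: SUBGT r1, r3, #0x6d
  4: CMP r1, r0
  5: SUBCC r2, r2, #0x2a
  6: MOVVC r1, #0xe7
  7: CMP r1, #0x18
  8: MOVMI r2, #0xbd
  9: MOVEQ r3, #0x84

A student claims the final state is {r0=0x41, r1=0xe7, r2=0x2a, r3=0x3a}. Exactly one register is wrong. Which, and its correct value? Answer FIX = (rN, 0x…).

FIX = (r2, 0xbd)

[0] flags=0000 → (cmp)
[1] flags=0000 HI?F → skip
[2] flags=0000 LE?F → skip
[3] flags=0000 GT?T → r1=0xcd
[4] flags=1010 → (cmp)
[5] flags=1010 CC?F → skip
[6] flags=1010 VC?T → r1=0xe7
[7] flags=1010 → (cmp)
[8] flags=1010 MI?T → r2=0xbd
[9] flags=1010 EQ?F → skip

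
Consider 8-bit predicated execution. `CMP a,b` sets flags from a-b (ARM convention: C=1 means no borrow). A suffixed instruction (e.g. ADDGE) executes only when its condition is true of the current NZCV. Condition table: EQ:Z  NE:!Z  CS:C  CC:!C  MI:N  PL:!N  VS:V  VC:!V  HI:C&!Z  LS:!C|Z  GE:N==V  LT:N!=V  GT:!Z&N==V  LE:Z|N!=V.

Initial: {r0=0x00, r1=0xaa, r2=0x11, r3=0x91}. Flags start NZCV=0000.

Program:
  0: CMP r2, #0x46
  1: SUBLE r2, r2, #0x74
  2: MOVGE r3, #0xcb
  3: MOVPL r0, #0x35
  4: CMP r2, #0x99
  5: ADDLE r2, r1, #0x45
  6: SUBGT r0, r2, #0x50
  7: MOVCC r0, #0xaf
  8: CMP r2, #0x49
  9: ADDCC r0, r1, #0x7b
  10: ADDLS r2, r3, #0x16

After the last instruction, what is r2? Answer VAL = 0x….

VAL = 0x9d

0: ✓ CMP  NZCV=1000
1: ✓ SUBLE  r2←0x9d
2: · MOVGE
3: · MOVPL
4: ✓ CMP  NZCV=0010
5: · ADDLE
6: ✓ SUBGT  r0←0x4d
7: · MOVCC
8: ✓ CMP  NZCV=0011
9: · ADDCC
10: · ADDLS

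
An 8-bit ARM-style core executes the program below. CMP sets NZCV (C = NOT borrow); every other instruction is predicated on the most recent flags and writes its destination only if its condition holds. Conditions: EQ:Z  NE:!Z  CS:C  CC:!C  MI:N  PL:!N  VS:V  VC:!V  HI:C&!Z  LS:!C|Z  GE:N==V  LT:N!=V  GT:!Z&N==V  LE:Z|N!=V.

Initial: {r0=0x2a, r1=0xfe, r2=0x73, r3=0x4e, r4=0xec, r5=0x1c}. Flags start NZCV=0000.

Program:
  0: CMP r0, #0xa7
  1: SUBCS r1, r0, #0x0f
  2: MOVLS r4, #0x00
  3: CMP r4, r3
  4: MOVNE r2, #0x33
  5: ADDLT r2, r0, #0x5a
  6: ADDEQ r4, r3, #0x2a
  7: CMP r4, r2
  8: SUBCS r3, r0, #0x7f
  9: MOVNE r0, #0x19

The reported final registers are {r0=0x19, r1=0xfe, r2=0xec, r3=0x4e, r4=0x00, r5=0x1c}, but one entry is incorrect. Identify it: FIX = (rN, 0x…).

0: ✓ CMP  NZCV=1001
1: · SUBCS
2: ✓ MOVLS  r4←0x00
3: ✓ CMP  NZCV=1000
4: ✓ MOVNE  r2←0x33
5: ✓ ADDLT  r2←0x84
6: · ADDEQ
7: ✓ CMP  NZCV=0000
8: · SUBCS
9: ✓ MOVNE  r0←0x19

FIX = (r2, 0x84)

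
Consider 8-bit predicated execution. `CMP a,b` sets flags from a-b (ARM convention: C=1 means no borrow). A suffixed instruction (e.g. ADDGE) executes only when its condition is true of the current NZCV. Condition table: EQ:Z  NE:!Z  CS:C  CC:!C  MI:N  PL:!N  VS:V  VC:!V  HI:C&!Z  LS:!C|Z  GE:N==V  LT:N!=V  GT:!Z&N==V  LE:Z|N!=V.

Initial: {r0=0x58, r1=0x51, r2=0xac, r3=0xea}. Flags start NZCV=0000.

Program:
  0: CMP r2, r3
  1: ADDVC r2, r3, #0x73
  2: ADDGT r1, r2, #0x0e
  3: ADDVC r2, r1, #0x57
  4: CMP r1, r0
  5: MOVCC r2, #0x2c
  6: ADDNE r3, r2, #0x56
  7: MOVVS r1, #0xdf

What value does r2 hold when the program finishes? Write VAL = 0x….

[0] flags=1000 → (cmp)
[1] flags=1000 VC?T → r2=0x5d
[2] flags=1000 GT?F → skip
[3] flags=1000 VC?T → r2=0xa8
[4] flags=1000 → (cmp)
[5] flags=1000 CC?T → r2=0x2c
[6] flags=1000 NE?T → r3=0x82
[7] flags=1000 VS?F → skip

VAL = 0x2c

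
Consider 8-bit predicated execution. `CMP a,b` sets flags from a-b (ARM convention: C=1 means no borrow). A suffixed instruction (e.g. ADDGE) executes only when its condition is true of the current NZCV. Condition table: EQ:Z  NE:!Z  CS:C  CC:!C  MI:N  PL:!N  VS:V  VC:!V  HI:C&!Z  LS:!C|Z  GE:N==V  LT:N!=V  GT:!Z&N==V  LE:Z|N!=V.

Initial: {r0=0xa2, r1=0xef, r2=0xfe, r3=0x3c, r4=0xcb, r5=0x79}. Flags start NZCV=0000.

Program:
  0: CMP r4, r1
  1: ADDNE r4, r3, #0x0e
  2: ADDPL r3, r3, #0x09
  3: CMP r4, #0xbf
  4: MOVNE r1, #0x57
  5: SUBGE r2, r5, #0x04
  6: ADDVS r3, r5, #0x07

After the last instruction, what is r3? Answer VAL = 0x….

VAL = 0x80

0: ✓ CMP  NZCV=1000
1: ✓ ADDNE  r4←0x4a
2: · ADDPL
3: ✓ CMP  NZCV=1001
4: ✓ MOVNE  r1←0x57
5: ✓ SUBGE  r2←0x75
6: ✓ ADDVS  r3←0x80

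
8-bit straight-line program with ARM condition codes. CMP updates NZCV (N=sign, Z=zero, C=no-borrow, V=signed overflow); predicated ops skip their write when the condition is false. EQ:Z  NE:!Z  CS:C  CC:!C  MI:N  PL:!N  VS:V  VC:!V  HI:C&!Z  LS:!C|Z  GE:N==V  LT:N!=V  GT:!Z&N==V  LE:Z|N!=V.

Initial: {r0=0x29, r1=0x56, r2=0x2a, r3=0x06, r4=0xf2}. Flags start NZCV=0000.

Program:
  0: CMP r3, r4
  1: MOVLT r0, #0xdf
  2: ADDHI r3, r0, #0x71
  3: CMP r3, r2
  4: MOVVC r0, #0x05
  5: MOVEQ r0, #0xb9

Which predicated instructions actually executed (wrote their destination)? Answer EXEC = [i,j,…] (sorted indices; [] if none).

EXEC = [4]

0: ✓ CMP  NZCV=0000
1: · MOVLT
2: · ADDHI
3: ✓ CMP  NZCV=1000
4: ✓ MOVVC  r0←0x05
5: · MOVEQ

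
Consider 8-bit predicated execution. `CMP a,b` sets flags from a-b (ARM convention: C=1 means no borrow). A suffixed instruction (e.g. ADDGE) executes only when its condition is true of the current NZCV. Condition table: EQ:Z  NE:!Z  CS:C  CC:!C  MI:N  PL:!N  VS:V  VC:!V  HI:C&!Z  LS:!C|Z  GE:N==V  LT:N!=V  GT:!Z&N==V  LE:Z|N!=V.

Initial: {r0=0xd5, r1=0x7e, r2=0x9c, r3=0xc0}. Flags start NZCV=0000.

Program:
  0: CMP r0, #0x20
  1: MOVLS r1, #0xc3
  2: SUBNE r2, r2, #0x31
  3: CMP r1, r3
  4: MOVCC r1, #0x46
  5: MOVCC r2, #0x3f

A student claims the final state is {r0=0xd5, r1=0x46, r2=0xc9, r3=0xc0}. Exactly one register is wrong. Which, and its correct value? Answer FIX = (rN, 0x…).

FIX = (r2, 0x3f)

0: ✓ CMP  NZCV=1010
1: · MOVLS
2: ✓ SUBNE  r2←0x6b
3: ✓ CMP  NZCV=1001
4: ✓ MOVCC  r1←0x46
5: ✓ MOVCC  r2←0x3f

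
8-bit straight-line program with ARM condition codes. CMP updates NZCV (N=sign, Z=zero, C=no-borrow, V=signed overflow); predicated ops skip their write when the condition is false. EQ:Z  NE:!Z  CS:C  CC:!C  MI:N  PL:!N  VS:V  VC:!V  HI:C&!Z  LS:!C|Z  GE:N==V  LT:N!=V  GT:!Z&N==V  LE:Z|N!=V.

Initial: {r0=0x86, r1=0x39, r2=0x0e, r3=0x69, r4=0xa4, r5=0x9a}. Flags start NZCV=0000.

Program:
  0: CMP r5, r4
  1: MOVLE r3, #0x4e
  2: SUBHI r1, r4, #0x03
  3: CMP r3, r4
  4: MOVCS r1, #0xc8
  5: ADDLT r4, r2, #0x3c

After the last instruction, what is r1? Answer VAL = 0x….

0: ✓ CMP  NZCV=1000
1: ✓ MOVLE  r3←0x4e
2: · SUBHI
3: ✓ CMP  NZCV=1001
4: · MOVCS
5: · ADDLT

VAL = 0x39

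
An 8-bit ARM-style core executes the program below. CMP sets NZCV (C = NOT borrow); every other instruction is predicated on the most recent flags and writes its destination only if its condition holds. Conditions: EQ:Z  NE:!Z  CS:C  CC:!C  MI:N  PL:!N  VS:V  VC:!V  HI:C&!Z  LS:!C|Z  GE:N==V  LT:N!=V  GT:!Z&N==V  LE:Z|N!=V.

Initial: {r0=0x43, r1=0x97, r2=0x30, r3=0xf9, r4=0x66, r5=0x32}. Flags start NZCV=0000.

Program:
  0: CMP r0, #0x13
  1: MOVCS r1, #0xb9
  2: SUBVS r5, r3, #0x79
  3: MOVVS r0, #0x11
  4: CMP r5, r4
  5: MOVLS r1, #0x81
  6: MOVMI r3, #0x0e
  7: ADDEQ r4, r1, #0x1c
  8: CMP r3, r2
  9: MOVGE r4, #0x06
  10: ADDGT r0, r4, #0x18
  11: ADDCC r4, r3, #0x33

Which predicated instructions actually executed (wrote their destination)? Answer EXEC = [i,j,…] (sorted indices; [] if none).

[0] flags=0010 → (cmp)
[1] flags=0010 CS?T → r1=0xb9
[2] flags=0010 VS?F → skip
[3] flags=0010 VS?F → skip
[4] flags=1000 → (cmp)
[5] flags=1000 LS?T → r1=0x81
[6] flags=1000 MI?T → r3=0x0e
[7] flags=1000 EQ?F → skip
[8] flags=1000 → (cmp)
[9] flags=1000 GE?F → skip
[10] flags=1000 GT?F → skip
[11] flags=1000 CC?T → r4=0x41

EXEC = [1,5,6,11]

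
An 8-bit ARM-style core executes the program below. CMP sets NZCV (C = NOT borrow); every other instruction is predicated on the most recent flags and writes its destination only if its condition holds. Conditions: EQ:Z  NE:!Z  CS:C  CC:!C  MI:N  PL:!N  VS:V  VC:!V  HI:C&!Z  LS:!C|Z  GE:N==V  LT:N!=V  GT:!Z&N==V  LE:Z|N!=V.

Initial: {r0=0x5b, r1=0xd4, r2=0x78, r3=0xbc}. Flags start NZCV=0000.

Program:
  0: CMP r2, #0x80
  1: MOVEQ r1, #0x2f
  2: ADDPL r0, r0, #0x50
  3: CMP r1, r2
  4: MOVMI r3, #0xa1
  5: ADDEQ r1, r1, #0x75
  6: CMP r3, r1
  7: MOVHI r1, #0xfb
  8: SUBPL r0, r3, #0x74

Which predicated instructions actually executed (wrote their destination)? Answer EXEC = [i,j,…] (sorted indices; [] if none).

[0] flags=1001 → (cmp)
[1] flags=1001 EQ?F → skip
[2] flags=1001 PL?F → skip
[3] flags=0011 → (cmp)
[4] flags=0011 MI?F → skip
[5] flags=0011 EQ?F → skip
[6] flags=1000 → (cmp)
[7] flags=1000 HI?F → skip
[8] flags=1000 PL?F → skip

EXEC = []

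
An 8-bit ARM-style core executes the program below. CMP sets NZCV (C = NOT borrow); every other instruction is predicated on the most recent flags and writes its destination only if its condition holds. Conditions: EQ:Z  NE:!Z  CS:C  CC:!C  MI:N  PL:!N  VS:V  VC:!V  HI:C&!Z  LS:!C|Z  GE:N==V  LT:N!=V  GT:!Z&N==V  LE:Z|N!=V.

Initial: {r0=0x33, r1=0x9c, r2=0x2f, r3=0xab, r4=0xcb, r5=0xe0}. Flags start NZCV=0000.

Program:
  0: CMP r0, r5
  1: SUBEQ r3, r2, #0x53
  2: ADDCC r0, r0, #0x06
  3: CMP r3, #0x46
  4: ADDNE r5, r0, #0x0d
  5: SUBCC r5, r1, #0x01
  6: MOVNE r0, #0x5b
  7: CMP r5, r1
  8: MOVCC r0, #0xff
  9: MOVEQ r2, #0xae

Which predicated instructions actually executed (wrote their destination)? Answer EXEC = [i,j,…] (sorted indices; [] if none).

EXEC = [2,4,6,8]

[0] flags=0000 → (cmp)
[1] flags=0000 EQ?F → skip
[2] flags=0000 CC?T → r0=0x39
[3] flags=0011 → (cmp)
[4] flags=0011 NE?T → r5=0x46
[5] flags=0011 CC?F → skip
[6] flags=0011 NE?T → r0=0x5b
[7] flags=1001 → (cmp)
[8] flags=1001 CC?T → r0=0xff
[9] flags=1001 EQ?F → skip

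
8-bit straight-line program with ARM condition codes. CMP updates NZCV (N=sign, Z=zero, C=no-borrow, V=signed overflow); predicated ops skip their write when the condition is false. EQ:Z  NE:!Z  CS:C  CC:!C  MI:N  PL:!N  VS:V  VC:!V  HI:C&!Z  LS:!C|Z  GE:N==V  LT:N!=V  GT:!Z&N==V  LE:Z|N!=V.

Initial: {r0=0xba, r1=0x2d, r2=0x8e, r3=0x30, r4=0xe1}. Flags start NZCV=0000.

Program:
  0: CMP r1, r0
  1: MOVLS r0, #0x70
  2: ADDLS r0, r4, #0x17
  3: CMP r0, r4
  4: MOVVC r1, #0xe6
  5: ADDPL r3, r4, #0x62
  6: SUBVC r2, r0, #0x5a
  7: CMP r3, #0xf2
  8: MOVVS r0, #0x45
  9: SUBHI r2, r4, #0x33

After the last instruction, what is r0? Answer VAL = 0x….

[0] flags=0000 → (cmp)
[1] flags=0000 LS?T → r0=0x70
[2] flags=0000 LS?T → r0=0xf8
[3] flags=0010 → (cmp)
[4] flags=0010 VC?T → r1=0xe6
[5] flags=0010 PL?T → r3=0x43
[6] flags=0010 VC?T → r2=0x9e
[7] flags=0000 → (cmp)
[8] flags=0000 VS?F → skip
[9] flags=0000 HI?F → skip

VAL = 0xf8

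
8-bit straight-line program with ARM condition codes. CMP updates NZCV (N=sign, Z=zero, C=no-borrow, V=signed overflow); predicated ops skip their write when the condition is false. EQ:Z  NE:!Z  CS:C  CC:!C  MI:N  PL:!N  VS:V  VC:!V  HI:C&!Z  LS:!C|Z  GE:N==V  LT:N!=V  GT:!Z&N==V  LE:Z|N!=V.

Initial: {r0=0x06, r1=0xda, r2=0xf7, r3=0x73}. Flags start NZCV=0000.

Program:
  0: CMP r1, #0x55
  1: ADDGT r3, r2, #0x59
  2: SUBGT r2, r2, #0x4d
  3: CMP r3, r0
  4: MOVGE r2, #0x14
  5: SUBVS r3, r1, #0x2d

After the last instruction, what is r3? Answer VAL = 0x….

VAL = 0x73

[0] flags=1010 → (cmp)
[1] flags=1010 GT?F → skip
[2] flags=1010 GT?F → skip
[3] flags=0010 → (cmp)
[4] flags=0010 GE?T → r2=0x14
[5] flags=0010 VS?F → skip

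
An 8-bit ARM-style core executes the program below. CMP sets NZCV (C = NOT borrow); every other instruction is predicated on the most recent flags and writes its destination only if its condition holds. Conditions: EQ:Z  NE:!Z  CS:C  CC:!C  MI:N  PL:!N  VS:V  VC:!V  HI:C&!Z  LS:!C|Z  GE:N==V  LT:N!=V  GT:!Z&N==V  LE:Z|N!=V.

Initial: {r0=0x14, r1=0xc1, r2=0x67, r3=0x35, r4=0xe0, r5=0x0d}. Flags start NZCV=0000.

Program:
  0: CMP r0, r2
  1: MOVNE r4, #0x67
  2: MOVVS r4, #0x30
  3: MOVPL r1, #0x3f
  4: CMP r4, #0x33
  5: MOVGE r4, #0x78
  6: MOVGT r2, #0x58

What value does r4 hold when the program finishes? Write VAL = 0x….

0: ✓ CMP  NZCV=1000
1: ✓ MOVNE  r4←0x67
2: · MOVVS
3: · MOVPL
4: ✓ CMP  NZCV=0010
5: ✓ MOVGE  r4←0x78
6: ✓ MOVGT  r2←0x58

VAL = 0x78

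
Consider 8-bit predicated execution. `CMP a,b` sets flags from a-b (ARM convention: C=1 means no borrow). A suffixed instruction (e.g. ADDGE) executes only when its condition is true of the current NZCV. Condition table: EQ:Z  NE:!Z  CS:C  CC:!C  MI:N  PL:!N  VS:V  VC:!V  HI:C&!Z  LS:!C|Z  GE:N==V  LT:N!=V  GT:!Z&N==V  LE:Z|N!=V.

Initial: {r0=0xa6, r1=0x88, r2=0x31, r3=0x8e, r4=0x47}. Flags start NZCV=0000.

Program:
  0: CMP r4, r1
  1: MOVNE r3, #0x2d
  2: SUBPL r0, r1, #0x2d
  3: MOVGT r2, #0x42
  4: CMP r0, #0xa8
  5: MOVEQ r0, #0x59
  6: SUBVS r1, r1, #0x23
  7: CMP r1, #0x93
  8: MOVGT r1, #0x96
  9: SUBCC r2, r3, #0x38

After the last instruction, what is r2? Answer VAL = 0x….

VAL = 0xf5

[0] flags=1001 → (cmp)
[1] flags=1001 NE?T → r3=0x2d
[2] flags=1001 PL?F → skip
[3] flags=1001 GT?T → r2=0x42
[4] flags=1000 → (cmp)
[5] flags=1000 EQ?F → skip
[6] flags=1000 VS?F → skip
[7] flags=1000 → (cmp)
[8] flags=1000 GT?F → skip
[9] flags=1000 CC?T → r2=0xf5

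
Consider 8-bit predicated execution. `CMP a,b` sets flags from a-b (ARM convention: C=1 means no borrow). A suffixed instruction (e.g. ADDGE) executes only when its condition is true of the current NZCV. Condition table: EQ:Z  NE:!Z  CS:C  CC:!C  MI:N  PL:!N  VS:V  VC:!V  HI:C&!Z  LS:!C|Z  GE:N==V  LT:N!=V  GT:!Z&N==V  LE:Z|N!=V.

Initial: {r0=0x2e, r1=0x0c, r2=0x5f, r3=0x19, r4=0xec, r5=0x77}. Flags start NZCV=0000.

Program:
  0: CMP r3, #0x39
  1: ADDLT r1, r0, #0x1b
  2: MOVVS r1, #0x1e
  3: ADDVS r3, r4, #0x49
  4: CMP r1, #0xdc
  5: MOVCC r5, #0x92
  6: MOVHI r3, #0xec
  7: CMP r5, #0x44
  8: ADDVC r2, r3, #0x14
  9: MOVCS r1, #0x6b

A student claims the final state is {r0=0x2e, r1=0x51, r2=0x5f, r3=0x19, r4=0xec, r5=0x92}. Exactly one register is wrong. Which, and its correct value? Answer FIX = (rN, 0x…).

FIX = (r1, 0x6b)

0: ✓ CMP  NZCV=1000
1: ✓ ADDLT  r1←0x49
2: · MOVVS
3: · ADDVS
4: ✓ CMP  NZCV=0000
5: ✓ MOVCC  r5←0x92
6: · MOVHI
7: ✓ CMP  NZCV=0011
8: · ADDVC
9: ✓ MOVCS  r1←0x6b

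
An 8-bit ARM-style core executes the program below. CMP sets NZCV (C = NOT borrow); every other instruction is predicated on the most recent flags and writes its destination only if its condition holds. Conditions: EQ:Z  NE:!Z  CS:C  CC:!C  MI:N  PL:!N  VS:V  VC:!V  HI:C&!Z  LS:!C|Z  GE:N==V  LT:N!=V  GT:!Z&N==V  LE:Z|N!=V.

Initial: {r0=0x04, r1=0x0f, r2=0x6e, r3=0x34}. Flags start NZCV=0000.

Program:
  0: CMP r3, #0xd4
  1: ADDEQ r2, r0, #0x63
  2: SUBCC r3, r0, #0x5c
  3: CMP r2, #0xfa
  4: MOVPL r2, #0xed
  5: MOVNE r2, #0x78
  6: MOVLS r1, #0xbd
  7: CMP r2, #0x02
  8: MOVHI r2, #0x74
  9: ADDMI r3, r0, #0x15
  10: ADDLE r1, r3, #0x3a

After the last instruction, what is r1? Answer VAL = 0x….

0: ✓ CMP  NZCV=0000
1: · ADDEQ
2: ✓ SUBCC  r3←0xa8
3: ✓ CMP  NZCV=0000
4: ✓ MOVPL  r2←0xed
5: ✓ MOVNE  r2←0x78
6: ✓ MOVLS  r1←0xbd
7: ✓ CMP  NZCV=0010
8: ✓ MOVHI  r2←0x74
9: · ADDMI
10: · ADDLE

VAL = 0xbd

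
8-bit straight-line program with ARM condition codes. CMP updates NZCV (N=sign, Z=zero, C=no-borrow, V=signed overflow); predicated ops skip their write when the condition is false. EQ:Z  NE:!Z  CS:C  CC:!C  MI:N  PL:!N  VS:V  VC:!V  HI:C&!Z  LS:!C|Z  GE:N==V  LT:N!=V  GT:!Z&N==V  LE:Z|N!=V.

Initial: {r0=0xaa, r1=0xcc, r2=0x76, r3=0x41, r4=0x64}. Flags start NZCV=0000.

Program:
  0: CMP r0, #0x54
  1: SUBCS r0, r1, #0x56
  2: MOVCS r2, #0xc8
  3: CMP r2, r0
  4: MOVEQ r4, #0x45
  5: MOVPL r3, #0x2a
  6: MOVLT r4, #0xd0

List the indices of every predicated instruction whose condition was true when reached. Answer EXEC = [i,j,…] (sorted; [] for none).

EXEC = [1,2,5,6]

[0] flags=0011 → (cmp)
[1] flags=0011 CS?T → r0=0x76
[2] flags=0011 CS?T → r2=0xc8
[3] flags=0011 → (cmp)
[4] flags=0011 EQ?F → skip
[5] flags=0011 PL?T → r3=0x2a
[6] flags=0011 LT?T → r4=0xd0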